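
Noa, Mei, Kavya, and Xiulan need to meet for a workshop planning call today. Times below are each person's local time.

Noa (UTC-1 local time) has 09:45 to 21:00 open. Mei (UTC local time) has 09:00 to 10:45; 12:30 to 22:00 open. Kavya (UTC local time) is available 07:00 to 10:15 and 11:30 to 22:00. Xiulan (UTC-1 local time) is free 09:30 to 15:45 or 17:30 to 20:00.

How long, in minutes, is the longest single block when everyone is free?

Noa in UTC: 10:45-22:00 (add 1h to convert from UTC-1).
Mei in UTC: 09:00-10:45, 12:30-22:00.
Kavya in UTC: 07:00-10:15, 11:30-22:00.
Xiulan in UTC: 10:30-16:45, 18:30-21:00 (add 1h to convert from UTC-1).
Noa ∩ Mei: 12:30-22:00.
Noa ∩ Mei ∩ Kavya: 12:30-22:00.
Noa ∩ Mei ∩ Kavya ∩ Xiulan: 12:30-16:45, 18:30-21:00.
The longest is 12:30-16:45 at 255 minutes.

255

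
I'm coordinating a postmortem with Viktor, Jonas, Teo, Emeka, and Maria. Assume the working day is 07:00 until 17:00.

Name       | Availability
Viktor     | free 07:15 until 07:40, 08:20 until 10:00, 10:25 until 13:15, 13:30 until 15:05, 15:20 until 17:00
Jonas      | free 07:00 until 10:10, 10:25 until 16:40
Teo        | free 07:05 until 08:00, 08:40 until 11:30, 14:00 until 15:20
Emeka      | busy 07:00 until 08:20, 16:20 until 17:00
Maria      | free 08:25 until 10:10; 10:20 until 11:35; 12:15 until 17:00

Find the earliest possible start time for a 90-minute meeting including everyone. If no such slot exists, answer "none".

none

Viktor free: 07:15-07:40, 08:20-10:00, 10:25-13:15, 13:30-15:05, 15:20-17:00.
Jonas free: 07:00-10:10, 10:25-16:40.
Teo free: 07:05-08:00, 08:40-11:30, 14:00-15:20.
Emeka free: 08:20-16:20 (invert busy blocks within the working day).
Maria free: 08:25-10:10, 10:20-11:35, 12:15-17:00.
Viktor ∩ Jonas: 07:15-07:40, 08:20-10:00, 10:25-13:15, 13:30-15:05, 15:20-16:40.
Viktor ∩ Jonas ∩ Teo: 07:15-07:40, 08:40-10:00, 10:25-11:30, 14:00-15:05.
Viktor ∩ Jonas ∩ Teo ∩ Emeka: 08:40-10:00, 10:25-11:30, 14:00-15:05.
Viktor ∩ Jonas ∩ Teo ∩ Emeka ∩ Maria: 08:40-10:00, 10:25-11:30, 14:00-15:05.
So the common availability across everyone is 08:40-10:00, 10:25-11:30, 14:00-15:05.
No common window is at least 90 minutes long.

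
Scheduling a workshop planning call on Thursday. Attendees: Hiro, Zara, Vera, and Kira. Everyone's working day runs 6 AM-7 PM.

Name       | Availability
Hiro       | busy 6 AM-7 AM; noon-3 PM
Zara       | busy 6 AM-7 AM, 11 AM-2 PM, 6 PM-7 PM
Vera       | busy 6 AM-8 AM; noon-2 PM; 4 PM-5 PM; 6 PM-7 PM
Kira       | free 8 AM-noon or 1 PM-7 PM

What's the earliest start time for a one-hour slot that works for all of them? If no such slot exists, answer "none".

Hiro free: 07:00-12:00, 15:00-19:00 (invert busy blocks within the working day).
Zara free: 07:00-11:00, 14:00-18:00 (invert busy blocks within the working day).
Vera free: 08:00-12:00, 14:00-16:00, 17:00-18:00 (invert busy blocks within the working day).
Kira free: 08:00-12:00, 13:00-19:00.
Hiro ∩ Zara: 07:00-11:00, 15:00-18:00.
Hiro ∩ Zara ∩ Vera: 08:00-11:00, 15:00-16:00, 17:00-18:00.
Hiro ∩ Zara ∩ Vera ∩ Kira: 08:00-11:00, 15:00-16:00, 17:00-18:00.
Those are the intersection windows.
The first common window of at least 60 minutes is 08:00-11:00, so the earliest start is 08:00.

08:00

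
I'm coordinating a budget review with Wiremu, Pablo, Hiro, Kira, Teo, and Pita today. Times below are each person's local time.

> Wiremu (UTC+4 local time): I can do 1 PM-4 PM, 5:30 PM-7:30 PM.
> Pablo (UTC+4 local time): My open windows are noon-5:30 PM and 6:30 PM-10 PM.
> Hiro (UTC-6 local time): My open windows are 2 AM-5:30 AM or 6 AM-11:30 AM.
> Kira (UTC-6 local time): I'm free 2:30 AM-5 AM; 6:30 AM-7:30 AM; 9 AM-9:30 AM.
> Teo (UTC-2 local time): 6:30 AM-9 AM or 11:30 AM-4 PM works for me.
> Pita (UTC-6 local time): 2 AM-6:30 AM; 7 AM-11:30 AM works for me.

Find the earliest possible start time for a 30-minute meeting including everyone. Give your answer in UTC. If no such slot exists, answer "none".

09:00

Wiremu in UTC: 09:00-12:00, 13:30-15:30 (subtract 4h to convert from UTC+4).
Pablo in UTC: 08:00-13:30, 14:30-18:00 (subtract 4h to convert from UTC+4).
Hiro in UTC: 08:00-11:30, 12:00-17:30 (add 6h to convert from UTC-6).
Kira in UTC: 08:30-11:00, 12:30-13:30, 15:00-15:30 (add 6h to convert from UTC-6).
Teo in UTC: 08:30-11:00, 13:30-18:00 (add 2h to convert from UTC-2).
Pita in UTC: 08:00-12:30, 13:00-17:30 (add 6h to convert from UTC-6).
Wiremu ∩ Pablo: 09:00-12:00, 14:30-15:30.
Wiremu ∩ Pablo ∩ Hiro: 09:00-11:30, 14:30-15:30.
Wiremu ∩ Pablo ∩ Hiro ∩ Kira: 09:00-11:00, 15:00-15:30.
Wiremu ∩ Pablo ∩ Hiro ∩ Kira ∩ Teo: 09:00-11:00, 15:00-15:30.
Wiremu ∩ Pablo ∩ Hiro ∩ Kira ∩ Teo ∩ Pita: 09:00-11:00, 15:00-15:30.
The first common window of at least 30 minutes is 09:00-11:00, so the earliest start is 09:00.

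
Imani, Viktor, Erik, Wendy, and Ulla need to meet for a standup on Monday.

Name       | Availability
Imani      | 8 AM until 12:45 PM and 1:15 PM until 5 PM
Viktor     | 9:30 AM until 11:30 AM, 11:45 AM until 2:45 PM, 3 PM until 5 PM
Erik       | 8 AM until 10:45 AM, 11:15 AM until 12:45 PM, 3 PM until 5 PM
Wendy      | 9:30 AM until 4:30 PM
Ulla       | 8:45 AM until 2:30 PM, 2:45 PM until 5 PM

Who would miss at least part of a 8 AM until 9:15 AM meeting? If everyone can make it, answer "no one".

Ulla, Viktor, Wendy

Imani: free for 08:00-09:15. Viktor: not fully free for 08:00-09:15. Erik: free for 08:00-09:15. Wendy: not fully free for 08:00-09:15. Ulla: not fully free for 08:00-09:15.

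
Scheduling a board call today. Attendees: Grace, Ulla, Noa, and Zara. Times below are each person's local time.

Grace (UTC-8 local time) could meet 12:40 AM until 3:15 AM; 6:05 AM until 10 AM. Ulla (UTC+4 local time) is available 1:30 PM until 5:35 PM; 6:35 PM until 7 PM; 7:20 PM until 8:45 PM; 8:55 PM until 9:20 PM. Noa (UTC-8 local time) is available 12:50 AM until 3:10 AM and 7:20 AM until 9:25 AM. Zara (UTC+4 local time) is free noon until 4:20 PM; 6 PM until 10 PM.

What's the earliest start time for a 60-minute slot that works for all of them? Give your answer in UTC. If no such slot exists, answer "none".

09:30

Grace in UTC: 08:40-11:15, 14:05-18:00 (add 8h to convert from UTC-8).
Ulla in UTC: 09:30-13:35, 14:35-15:00, 15:20-16:45, 16:55-17:20 (subtract 4h to convert from UTC+4).
Noa in UTC: 08:50-11:10, 15:20-17:25 (add 8h to convert from UTC-8).
Zara in UTC: 08:00-12:20, 14:00-18:00 (subtract 4h to convert from UTC+4).
Grace ∩ Ulla: 09:30-11:15, 14:35-15:00, 15:20-16:45, 16:55-17:20.
Grace ∩ Ulla ∩ Noa: 09:30-11:10, 15:20-16:45, 16:55-17:20.
Grace ∩ Ulla ∩ Noa ∩ Zara: 09:30-11:10, 15:20-16:45, 16:55-17:20.
The first common window of at least 60 minutes is 09:30-11:10, so the earliest start is 09:30.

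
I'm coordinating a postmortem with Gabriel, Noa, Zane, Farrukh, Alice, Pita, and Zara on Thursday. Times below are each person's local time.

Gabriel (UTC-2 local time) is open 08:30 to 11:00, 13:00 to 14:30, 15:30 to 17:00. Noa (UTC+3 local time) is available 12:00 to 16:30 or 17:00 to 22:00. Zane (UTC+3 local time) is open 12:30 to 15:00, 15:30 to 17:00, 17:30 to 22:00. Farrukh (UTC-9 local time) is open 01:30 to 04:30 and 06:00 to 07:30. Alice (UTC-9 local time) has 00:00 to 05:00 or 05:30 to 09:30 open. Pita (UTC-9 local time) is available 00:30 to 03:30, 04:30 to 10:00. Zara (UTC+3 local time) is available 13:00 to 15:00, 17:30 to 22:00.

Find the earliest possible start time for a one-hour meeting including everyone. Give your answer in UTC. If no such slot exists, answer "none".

Gabriel in UTC: 10:30-13:00, 15:00-16:30, 17:30-19:00 (add 2h to convert from UTC-2).
Noa in UTC: 09:00-13:30, 14:00-19:00 (subtract 3h to convert from UTC+3).
Zane in UTC: 09:30-12:00, 12:30-14:00, 14:30-19:00 (subtract 3h to convert from UTC+3).
Farrukh in UTC: 10:30-13:30, 15:00-16:30 (add 9h to convert from UTC-9).
Alice in UTC: 09:00-14:00, 14:30-18:30 (add 9h to convert from UTC-9).
Pita in UTC: 09:30-12:30, 13:30-19:00 (add 9h to convert from UTC-9).
Zara in UTC: 10:00-12:00, 14:30-19:00 (subtract 3h to convert from UTC+3).
Gabriel ∩ Noa: 10:30-13:00, 15:00-16:30, 17:30-19:00.
Gabriel ∩ Noa ∩ Zane: 10:30-12:00, 12:30-13:00, 15:00-16:30, 17:30-19:00.
Gabriel ∩ Noa ∩ Zane ∩ Farrukh: 10:30-12:00, 12:30-13:00, 15:00-16:30.
Gabriel ∩ Noa ∩ Zane ∩ Farrukh ∩ Alice: 10:30-12:00, 12:30-13:00, 15:00-16:30.
Gabriel ∩ Noa ∩ Zane ∩ Farrukh ∩ Alice ∩ Pita: 10:30-12:00, 15:00-16:30.
Gabriel ∩ Noa ∩ Zane ∩ Farrukh ∩ Alice ∩ Pita ∩ Zara: 10:30-12:00, 15:00-16:30.
Those are the intersection windows.
The first common window of at least 60 minutes is 10:30-12:00, so the earliest start is 10:30.

10:30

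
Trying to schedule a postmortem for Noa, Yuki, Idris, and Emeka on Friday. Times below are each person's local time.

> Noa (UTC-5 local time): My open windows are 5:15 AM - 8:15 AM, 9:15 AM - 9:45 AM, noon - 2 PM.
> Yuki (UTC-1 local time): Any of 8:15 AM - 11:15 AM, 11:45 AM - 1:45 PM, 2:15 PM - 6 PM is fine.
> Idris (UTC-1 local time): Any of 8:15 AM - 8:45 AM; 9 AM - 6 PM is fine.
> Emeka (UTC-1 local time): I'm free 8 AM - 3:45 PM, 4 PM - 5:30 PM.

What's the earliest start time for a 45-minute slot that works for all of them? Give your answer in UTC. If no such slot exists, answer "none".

10:15

Noa in UTC: 10:15-13:15, 14:15-14:45, 17:00-19:00 (add 5h to convert from UTC-5).
Yuki in UTC: 09:15-12:15, 12:45-14:45, 15:15-19:00 (add 1h to convert from UTC-1).
Idris in UTC: 09:15-09:45, 10:00-19:00 (add 1h to convert from UTC-1).
Emeka in UTC: 09:00-16:45, 17:00-18:30 (add 1h to convert from UTC-1).
Noa ∩ Yuki: 10:15-12:15, 12:45-13:15, 14:15-14:45, 17:00-19:00.
Noa ∩ Yuki ∩ Idris: 10:15-12:15, 12:45-13:15, 14:15-14:45, 17:00-19:00.
Noa ∩ Yuki ∩ Idris ∩ Emeka: 10:15-12:15, 12:45-13:15, 14:15-14:45, 17:00-18:30.
So the common availability across everyone is 10:15-12:15, 12:45-13:15, 14:15-14:45, 17:00-18:30.
The first common window of at least 45 minutes is 10:15-12:15, so the earliest start is 10:15.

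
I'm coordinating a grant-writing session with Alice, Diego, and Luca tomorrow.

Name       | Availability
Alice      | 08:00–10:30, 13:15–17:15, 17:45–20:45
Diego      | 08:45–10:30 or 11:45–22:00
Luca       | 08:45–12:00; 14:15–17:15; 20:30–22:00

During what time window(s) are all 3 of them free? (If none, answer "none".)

Alice ∩ Diego: 08:45-10:30, 13:15-17:15, 17:45-20:45.
Alice ∩ Diego ∩ Luca: 08:45-10:30, 14:15-17:15, 20:30-20:45.
Those are the intersection windows.

08:45-10:30, 14:15-17:15, 20:30-20:45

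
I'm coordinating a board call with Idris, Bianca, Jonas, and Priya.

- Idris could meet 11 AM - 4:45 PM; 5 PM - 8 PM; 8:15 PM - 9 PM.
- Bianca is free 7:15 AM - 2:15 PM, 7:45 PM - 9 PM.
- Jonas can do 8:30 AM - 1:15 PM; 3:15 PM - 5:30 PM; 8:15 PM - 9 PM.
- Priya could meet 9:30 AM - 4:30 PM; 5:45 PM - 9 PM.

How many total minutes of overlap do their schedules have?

180

Idris ∩ Bianca: 11:00-14:15, 19:45-20:00, 20:15-21:00.
Idris ∩ Bianca ∩ Jonas: 11:00-13:15, 20:15-21:00.
Idris ∩ Bianca ∩ Jonas ∩ Priya: 11:00-13:15, 20:15-21:00.
So the common availability across everyone is 11:00-13:15, 20:15-21:00.
Summing the common windows: 135 + 45 = 180 minutes.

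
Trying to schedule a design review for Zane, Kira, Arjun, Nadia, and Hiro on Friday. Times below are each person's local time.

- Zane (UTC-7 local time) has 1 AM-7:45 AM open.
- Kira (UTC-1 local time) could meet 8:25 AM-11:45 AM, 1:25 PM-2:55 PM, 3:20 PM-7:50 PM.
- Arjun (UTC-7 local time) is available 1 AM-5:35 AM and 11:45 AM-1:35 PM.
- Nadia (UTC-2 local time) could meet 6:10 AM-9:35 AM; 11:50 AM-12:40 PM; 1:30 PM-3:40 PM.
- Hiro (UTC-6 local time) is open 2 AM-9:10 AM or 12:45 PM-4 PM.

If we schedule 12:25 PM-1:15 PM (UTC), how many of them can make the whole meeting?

Zane in UTC: 08:00-14:45 (add 7h to convert from UTC-7).
Kira in UTC: 09:25-12:45, 14:25-15:55, 16:20-20:50 (add 1h to convert from UTC-1).
Arjun in UTC: 08:00-12:35, 18:45-20:35 (add 7h to convert from UTC-7).
Nadia in UTC: 08:10-11:35, 13:50-14:40, 15:30-17:40 (add 2h to convert from UTC-2).
Hiro in UTC: 08:00-15:10, 18:45-22:00 (add 6h to convert from UTC-6).
Zane and Hiro can make the full 12:25-13:15 slot — that's 2.

2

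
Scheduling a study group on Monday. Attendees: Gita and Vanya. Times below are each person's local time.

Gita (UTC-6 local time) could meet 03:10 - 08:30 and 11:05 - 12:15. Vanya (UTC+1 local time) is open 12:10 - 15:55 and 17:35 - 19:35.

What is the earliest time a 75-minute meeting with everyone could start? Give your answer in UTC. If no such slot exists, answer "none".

11:10

Gita in UTC: 09:10-14:30, 17:05-18:15 (add 6h to convert from UTC-6).
Vanya in UTC: 11:10-14:55, 16:35-18:35 (subtract 1h to convert from UTC+1).
Gita ∩ Vanya: 11:10-14:30, 17:05-18:15.
Those are the intersection windows.
The first common window of at least 75 minutes is 11:10-14:30, so the earliest start is 11:10.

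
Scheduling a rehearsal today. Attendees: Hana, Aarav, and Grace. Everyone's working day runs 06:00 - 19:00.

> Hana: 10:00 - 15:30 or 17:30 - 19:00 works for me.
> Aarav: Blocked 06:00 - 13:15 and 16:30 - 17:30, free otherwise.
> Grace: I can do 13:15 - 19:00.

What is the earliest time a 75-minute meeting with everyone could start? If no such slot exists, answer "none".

Hana free: 10:00-15:30, 17:30-19:00.
Aarav free: 13:15-16:30, 17:30-19:00 (invert busy blocks within the working day).
Grace free: 13:15-19:00.
Hana ∩ Aarav: 13:15-15:30, 17:30-19:00.
Hana ∩ Aarav ∩ Grace: 13:15-15:30, 17:30-19:00.
The first common window of at least 75 minutes is 13:15-15:30, so the earliest start is 13:15.

13:15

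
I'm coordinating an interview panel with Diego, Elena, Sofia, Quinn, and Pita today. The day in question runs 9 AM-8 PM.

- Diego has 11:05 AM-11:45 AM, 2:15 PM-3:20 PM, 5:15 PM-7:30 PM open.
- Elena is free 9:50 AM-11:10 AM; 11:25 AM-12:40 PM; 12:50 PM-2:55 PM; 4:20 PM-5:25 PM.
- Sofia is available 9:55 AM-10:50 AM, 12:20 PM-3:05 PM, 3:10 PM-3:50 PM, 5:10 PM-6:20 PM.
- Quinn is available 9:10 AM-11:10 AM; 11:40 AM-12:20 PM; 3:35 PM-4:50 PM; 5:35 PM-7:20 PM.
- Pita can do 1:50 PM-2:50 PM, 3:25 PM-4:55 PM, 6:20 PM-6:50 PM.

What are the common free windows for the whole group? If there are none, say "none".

none

Diego ∩ Elena: 11:05-11:10, 11:25-11:45, 14:15-14:55, 17:15-17:25.
Diego ∩ Elena ∩ Sofia: 14:15-14:55, 17:15-17:25.
Diego ∩ Elena ∩ Sofia ∩ Quinn: ∅.
Diego ∩ Elena ∩ Sofia ∩ Quinn ∩ Pita: ∅.
There is no time when everyone is free.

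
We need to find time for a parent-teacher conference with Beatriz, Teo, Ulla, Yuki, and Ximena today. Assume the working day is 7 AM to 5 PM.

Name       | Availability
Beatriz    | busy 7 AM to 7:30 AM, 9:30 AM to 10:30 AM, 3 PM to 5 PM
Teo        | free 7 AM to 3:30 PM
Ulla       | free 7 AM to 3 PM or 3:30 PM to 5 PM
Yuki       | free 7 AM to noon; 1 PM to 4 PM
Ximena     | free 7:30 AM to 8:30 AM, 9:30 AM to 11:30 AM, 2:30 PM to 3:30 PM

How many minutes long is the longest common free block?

Beatriz free: 07:30-09:30, 10:30-15:00 (invert busy blocks within the working day).
Teo free: 07:00-15:30.
Ulla free: 07:00-15:00, 15:30-17:00.
Yuki free: 07:00-12:00, 13:00-16:00.
Ximena free: 07:30-08:30, 09:30-11:30, 14:30-15:30.
Beatriz ∩ Teo: 07:30-09:30, 10:30-15:00.
Beatriz ∩ Teo ∩ Ulla: 07:30-09:30, 10:30-15:00.
Beatriz ∩ Teo ∩ Ulla ∩ Yuki: 07:30-09:30, 10:30-12:00, 13:00-15:00.
Beatriz ∩ Teo ∩ Ulla ∩ Yuki ∩ Ximena: 07:30-08:30, 10:30-11:30, 14:30-15:00.
Those are the intersection windows.
The longest is 07:30-08:30 at 60 minutes.

60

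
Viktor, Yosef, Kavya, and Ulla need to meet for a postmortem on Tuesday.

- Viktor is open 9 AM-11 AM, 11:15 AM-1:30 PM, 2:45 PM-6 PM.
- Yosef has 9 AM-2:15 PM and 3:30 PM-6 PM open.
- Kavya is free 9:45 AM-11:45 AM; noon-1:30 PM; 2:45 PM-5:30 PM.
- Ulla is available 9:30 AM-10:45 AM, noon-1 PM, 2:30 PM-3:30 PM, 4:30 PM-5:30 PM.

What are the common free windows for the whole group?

Viktor ∩ Yosef: 09:00-11:00, 11:15-13:30, 15:30-18:00.
Viktor ∩ Yosef ∩ Kavya: 09:45-11:00, 11:15-11:45, 12:00-13:30, 15:30-17:30.
Viktor ∩ Yosef ∩ Kavya ∩ Ulla: 09:45-10:45, 12:00-13:00, 16:30-17:30.
So the common availability across everyone is 09:45-10:45, 12:00-13:00, 16:30-17:30.

09:45-10:45, 12:00-13:00, 16:30-17:30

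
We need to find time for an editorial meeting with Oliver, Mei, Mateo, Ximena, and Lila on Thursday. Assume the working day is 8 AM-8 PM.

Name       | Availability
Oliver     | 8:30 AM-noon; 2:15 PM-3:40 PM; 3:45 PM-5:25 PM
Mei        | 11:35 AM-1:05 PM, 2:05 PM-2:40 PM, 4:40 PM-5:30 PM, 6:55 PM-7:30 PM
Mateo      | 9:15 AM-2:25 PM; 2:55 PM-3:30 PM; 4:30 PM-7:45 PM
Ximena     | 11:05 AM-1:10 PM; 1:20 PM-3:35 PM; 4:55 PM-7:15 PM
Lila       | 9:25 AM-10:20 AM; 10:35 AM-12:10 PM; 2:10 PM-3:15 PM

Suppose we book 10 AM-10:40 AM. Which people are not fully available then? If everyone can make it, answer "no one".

Oliver: free for 10:00-10:40. Mei: not fully free for 10:00-10:40. Mateo: free for 10:00-10:40. Ximena: not fully free for 10:00-10:40. Lila: not fully free for 10:00-10:40.

Lila, Mei, Ximena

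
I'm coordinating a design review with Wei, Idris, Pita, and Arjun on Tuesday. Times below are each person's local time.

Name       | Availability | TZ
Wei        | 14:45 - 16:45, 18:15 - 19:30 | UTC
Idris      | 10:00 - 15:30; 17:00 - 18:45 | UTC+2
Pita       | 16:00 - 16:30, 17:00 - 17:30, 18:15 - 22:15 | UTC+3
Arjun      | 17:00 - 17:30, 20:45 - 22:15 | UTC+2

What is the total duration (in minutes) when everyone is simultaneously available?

Wei in UTC: 14:45-16:45, 18:15-19:30.
Idris in UTC: 08:00-13:30, 15:00-16:45 (subtract 2h to convert from UTC+2).
Pita in UTC: 13:00-13:30, 14:00-14:30, 15:15-19:15 (subtract 3h to convert from UTC+3).
Arjun in UTC: 15:00-15:30, 18:45-20:15 (subtract 2h to convert from UTC+2).
Wei ∩ Idris: 15:00-16:45.
Wei ∩ Idris ∩ Pita: 15:15-16:45.
Wei ∩ Idris ∩ Pita ∩ Arjun: 15:15-15:30.
That's a single block of 15 minutes.

15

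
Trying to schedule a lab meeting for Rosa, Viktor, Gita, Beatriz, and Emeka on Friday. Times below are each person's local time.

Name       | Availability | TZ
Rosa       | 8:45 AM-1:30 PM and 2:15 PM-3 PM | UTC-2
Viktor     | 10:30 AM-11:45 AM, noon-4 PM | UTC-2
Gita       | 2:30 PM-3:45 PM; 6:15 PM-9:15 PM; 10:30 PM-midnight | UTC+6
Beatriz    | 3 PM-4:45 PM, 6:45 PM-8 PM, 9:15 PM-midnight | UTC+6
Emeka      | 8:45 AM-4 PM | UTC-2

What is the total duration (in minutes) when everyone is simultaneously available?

Rosa in UTC: 10:45-15:30, 16:15-17:00 (add 2h to convert from UTC-2).
Viktor in UTC: 12:30-13:45, 14:00-18:00 (add 2h to convert from UTC-2).
Gita in UTC: 08:30-09:45, 12:15-15:15, 16:30-18:00 (subtract 6h to convert from UTC+6).
Beatriz in UTC: 09:00-10:45, 12:45-14:00, 15:15-18:00 (subtract 6h to convert from UTC+6).
Emeka in UTC: 10:45-18:00 (add 2h to convert from UTC-2).
Rosa ∩ Viktor: 12:30-13:45, 14:00-15:30, 16:15-17:00.
Rosa ∩ Viktor ∩ Gita: 12:30-13:45, 14:00-15:15, 16:30-17:00.
Rosa ∩ Viktor ∩ Gita ∩ Beatriz: 12:45-13:45, 16:30-17:00.
Rosa ∩ Viktor ∩ Gita ∩ Beatriz ∩ Emeka: 12:45-13:45, 16:30-17:00.
Summing the common windows: 60 + 30 = 90 minutes.

90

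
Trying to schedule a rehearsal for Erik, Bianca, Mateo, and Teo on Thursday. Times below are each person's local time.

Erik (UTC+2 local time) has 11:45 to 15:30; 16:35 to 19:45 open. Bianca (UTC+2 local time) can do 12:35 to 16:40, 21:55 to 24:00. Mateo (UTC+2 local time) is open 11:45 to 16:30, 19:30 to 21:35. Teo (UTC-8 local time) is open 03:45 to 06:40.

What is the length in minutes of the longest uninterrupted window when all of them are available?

105

Erik in UTC: 09:45-13:30, 14:35-17:45 (subtract 2h to convert from UTC+2).
Bianca in UTC: 10:35-14:40, 19:55-22:00 (subtract 2h to convert from UTC+2).
Mateo in UTC: 09:45-14:30, 17:30-19:35 (subtract 2h to convert from UTC+2).
Teo in UTC: 11:45-14:40 (add 8h to convert from UTC-8).
Erik ∩ Bianca: 10:35-13:30, 14:35-14:40.
Erik ∩ Bianca ∩ Mateo: 10:35-13:30.
Erik ∩ Bianca ∩ Mateo ∩ Teo: 11:45-13:30.
The longest is 11:45-13:30 at 105 minutes.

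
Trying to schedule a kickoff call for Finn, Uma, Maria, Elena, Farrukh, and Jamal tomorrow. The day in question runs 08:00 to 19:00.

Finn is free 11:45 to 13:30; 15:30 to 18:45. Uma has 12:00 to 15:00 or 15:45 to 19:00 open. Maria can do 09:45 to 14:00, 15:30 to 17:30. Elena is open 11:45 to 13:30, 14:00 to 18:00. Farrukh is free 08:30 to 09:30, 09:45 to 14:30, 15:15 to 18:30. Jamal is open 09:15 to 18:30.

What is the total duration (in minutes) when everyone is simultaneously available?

195

Finn ∩ Uma: 12:00-13:30, 15:45-18:45.
Finn ∩ Uma ∩ Maria: 12:00-13:30, 15:45-17:30.
Finn ∩ Uma ∩ Maria ∩ Elena: 12:00-13:30, 15:45-17:30.
Finn ∩ Uma ∩ Maria ∩ Elena ∩ Farrukh: 12:00-13:30, 15:45-17:30.
Finn ∩ Uma ∩ Maria ∩ Elena ∩ Farrukh ∩ Jamal: 12:00-13:30, 15:45-17:30.
Summing the common windows: 90 + 105 = 195 minutes.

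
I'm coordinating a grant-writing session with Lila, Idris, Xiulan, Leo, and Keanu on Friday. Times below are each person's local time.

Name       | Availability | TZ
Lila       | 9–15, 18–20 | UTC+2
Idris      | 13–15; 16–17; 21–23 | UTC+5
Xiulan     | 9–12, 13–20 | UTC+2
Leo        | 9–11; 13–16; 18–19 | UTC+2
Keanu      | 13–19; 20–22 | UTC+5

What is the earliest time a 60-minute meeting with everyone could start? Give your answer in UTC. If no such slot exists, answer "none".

Lila in UTC: 07:00-13:00, 16:00-18:00 (subtract 2h to convert from UTC+2).
Idris in UTC: 08:00-10:00, 11:00-12:00, 16:00-18:00 (subtract 5h to convert from UTC+5).
Xiulan in UTC: 07:00-10:00, 11:00-18:00 (subtract 2h to convert from UTC+2).
Leo in UTC: 07:00-09:00, 11:00-14:00, 16:00-17:00 (subtract 2h to convert from UTC+2).
Keanu in UTC: 08:00-14:00, 15:00-17:00 (subtract 5h to convert from UTC+5).
Lila ∩ Idris: 08:00-10:00, 11:00-12:00, 16:00-18:00.
Lila ∩ Idris ∩ Xiulan: 08:00-10:00, 11:00-12:00, 16:00-18:00.
Lila ∩ Idris ∩ Xiulan ∩ Leo: 08:00-09:00, 11:00-12:00, 16:00-17:00.
Lila ∩ Idris ∩ Xiulan ∩ Leo ∩ Keanu: 08:00-09:00, 11:00-12:00, 16:00-17:00.
Those are the intersection windows.
The first common window of at least 60 minutes is 08:00-09:00, so the earliest start is 08:00.

08:00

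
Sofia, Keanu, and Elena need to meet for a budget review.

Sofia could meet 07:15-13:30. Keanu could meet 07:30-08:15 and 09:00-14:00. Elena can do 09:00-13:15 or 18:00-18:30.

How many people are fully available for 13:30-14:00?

1

Keanu can make the full 13:30-14:00 slot — that's 1.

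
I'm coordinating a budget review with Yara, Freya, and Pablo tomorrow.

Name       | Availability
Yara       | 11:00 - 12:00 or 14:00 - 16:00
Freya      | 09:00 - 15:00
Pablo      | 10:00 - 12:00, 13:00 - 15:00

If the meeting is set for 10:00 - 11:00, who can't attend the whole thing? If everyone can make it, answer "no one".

Yara

Yara: not fully free for 10:00-11:00. Freya: free for 10:00-11:00. Pablo: free for 10:00-11:00.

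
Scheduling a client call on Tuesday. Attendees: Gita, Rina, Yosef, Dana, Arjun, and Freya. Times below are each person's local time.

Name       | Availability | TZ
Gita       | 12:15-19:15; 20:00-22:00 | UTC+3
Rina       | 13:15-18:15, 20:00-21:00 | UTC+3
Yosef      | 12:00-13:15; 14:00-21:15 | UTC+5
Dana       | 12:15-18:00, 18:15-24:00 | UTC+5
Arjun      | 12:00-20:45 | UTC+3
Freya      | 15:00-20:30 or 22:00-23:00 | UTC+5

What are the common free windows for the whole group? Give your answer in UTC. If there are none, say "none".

10:15-13:00, 13:15-15:15

Gita in UTC: 09:15-16:15, 17:00-19:00 (subtract 3h to convert from UTC+3).
Rina in UTC: 10:15-15:15, 17:00-18:00 (subtract 3h to convert from UTC+3).
Yosef in UTC: 07:00-08:15, 09:00-16:15 (subtract 5h to convert from UTC+5).
Dana in UTC: 07:15-13:00, 13:15-19:00 (subtract 5h to convert from UTC+5).
Arjun in UTC: 09:00-17:45 (subtract 3h to convert from UTC+3).
Freya in UTC: 10:00-15:30, 17:00-18:00 (subtract 5h to convert from UTC+5).
Gita ∩ Rina: 10:15-15:15, 17:00-18:00.
Gita ∩ Rina ∩ Yosef: 10:15-15:15.
Gita ∩ Rina ∩ Yosef ∩ Dana: 10:15-13:00, 13:15-15:15.
Gita ∩ Rina ∩ Yosef ∩ Dana ∩ Arjun: 10:15-13:00, 13:15-15:15.
Gita ∩ Rina ∩ Yosef ∩ Dana ∩ Arjun ∩ Freya: 10:15-13:00, 13:15-15:15.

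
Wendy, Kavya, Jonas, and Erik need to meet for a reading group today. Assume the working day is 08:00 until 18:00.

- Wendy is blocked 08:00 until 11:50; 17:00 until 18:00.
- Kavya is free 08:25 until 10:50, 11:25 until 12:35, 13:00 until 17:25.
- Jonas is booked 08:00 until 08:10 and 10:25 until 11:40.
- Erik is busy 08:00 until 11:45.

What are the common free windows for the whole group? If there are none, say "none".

Wendy free: 11:50-17:00 (invert busy blocks within the working day).
Kavya free: 08:25-10:50, 11:25-12:35, 13:00-17:25.
Jonas free: 08:10-10:25, 11:40-18:00 (invert busy blocks within the working day).
Erik free: 11:45-18:00 (invert busy blocks within the working day).
Wendy ∩ Kavya: 11:50-12:35, 13:00-17:00.
Wendy ∩ Kavya ∩ Jonas: 11:50-12:35, 13:00-17:00.
Wendy ∩ Kavya ∩ Jonas ∩ Erik: 11:50-12:35, 13:00-17:00.
So the common availability across everyone is 11:50-12:35, 13:00-17:00.

11:50-12:35, 13:00-17:00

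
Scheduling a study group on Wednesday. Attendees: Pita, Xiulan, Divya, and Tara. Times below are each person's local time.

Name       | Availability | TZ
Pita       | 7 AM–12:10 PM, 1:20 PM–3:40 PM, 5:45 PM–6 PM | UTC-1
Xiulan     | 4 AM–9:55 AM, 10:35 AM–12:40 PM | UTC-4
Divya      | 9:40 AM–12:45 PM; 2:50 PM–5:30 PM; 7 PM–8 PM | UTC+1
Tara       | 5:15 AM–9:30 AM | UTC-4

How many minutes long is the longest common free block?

Pita in UTC: 08:00-13:10, 14:20-16:40, 18:45-19:00 (add 1h to convert from UTC-1).
Xiulan in UTC: 08:00-13:55, 14:35-16:40 (add 4h to convert from UTC-4).
Divya in UTC: 08:40-11:45, 13:50-16:30, 18:00-19:00 (subtract 1h to convert from UTC+1).
Tara in UTC: 09:15-13:30 (add 4h to convert from UTC-4).
Pita ∩ Xiulan: 08:00-13:10, 14:35-16:40.
Pita ∩ Xiulan ∩ Divya: 08:40-11:45, 14:35-16:30.
Pita ∩ Xiulan ∩ Divya ∩ Tara: 09:15-11:45.
The longest is 09:15-11:45 at 150 minutes.

150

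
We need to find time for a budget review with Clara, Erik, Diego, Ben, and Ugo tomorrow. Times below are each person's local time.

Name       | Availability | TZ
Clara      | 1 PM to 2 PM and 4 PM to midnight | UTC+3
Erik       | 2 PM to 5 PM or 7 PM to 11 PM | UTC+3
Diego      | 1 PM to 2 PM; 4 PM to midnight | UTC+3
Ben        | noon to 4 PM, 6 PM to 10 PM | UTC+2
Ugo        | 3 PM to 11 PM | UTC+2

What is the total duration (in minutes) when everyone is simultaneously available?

300

Clara in UTC: 10:00-11:00, 13:00-21:00 (subtract 3h to convert from UTC+3).
Erik in UTC: 11:00-14:00, 16:00-20:00 (subtract 3h to convert from UTC+3).
Diego in UTC: 10:00-11:00, 13:00-21:00 (subtract 3h to convert from UTC+3).
Ben in UTC: 10:00-14:00, 16:00-20:00 (subtract 2h to convert from UTC+2).
Ugo in UTC: 13:00-21:00 (subtract 2h to convert from UTC+2).
Clara ∩ Erik: 13:00-14:00, 16:00-20:00.
Clara ∩ Erik ∩ Diego: 13:00-14:00, 16:00-20:00.
Clara ∩ Erik ∩ Diego ∩ Ben: 13:00-14:00, 16:00-20:00.
Clara ∩ Erik ∩ Diego ∩ Ben ∩ Ugo: 13:00-14:00, 16:00-20:00.
Summing the common windows: 60 + 240 = 300 minutes.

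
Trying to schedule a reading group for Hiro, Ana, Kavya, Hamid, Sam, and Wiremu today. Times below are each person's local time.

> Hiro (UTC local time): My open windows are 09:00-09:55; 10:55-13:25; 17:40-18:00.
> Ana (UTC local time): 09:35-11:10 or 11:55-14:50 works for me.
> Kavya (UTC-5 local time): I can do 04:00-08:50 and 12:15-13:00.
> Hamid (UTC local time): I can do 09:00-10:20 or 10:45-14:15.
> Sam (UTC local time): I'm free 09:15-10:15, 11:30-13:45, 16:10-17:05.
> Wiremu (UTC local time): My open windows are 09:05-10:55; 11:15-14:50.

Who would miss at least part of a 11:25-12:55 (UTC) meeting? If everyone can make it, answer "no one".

Ana, Sam

Hiro in UTC: 09:00-09:55, 10:55-13:25, 17:40-18:00.
Ana in UTC: 09:35-11:10, 11:55-14:50.
Kavya in UTC: 09:00-13:50, 17:15-18:00 (add 5h to convert from UTC-5).
Hamid in UTC: 09:00-10:20, 10:45-14:15.
Sam in UTC: 09:15-10:15, 11:30-13:45, 16:10-17:05.
Wiremu in UTC: 09:05-10:55, 11:15-14:50.
Hiro: free for 11:25-12:55. Ana: not fully free for 11:25-12:55. Kavya: free for 11:25-12:55. Hamid: free for 11:25-12:55. Sam: not fully free for 11:25-12:55. Wiremu: free for 11:25-12:55.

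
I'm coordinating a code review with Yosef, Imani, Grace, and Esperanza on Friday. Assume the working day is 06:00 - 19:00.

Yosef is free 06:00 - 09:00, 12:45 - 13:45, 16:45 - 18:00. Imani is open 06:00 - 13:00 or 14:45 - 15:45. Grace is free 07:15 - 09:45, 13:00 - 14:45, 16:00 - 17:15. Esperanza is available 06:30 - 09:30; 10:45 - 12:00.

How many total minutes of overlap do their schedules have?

Yosef ∩ Imani: 06:00-09:00, 12:45-13:00.
Yosef ∩ Imani ∩ Grace: 07:15-09:00.
Yosef ∩ Imani ∩ Grace ∩ Esperanza: 07:15-09:00.
That's a single block of 105 minutes.

105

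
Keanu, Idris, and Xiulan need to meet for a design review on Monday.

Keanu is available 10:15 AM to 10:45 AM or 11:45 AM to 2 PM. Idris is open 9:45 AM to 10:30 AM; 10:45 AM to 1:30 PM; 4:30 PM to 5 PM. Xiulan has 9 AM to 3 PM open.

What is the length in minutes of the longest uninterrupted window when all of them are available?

Keanu ∩ Idris: 10:15-10:30, 11:45-13:30.
Keanu ∩ Idris ∩ Xiulan: 10:15-10:30, 11:45-13:30.
The longest is 11:45-13:30 at 105 minutes.

105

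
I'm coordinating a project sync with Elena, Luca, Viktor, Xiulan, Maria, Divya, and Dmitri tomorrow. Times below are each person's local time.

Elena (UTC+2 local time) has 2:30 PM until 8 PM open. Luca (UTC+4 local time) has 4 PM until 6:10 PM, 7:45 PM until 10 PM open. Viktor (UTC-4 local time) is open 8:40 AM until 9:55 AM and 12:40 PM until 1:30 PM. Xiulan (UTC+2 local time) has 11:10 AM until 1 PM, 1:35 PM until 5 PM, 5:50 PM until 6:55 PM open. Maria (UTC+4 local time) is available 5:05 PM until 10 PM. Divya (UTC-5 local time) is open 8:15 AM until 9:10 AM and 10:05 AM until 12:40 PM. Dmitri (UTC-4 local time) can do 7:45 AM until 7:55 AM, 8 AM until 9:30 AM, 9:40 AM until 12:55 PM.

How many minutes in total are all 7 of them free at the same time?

45

Elena in UTC: 12:30-18:00 (subtract 2h to convert from UTC+2).
Luca in UTC: 12:00-14:10, 15:45-18:00 (subtract 4h to convert from UTC+4).
Viktor in UTC: 12:40-13:55, 16:40-17:30 (add 4h to convert from UTC-4).
Xiulan in UTC: 09:10-11:00, 11:35-15:00, 15:50-16:55 (subtract 2h to convert from UTC+2).
Maria in UTC: 13:05-18:00 (subtract 4h to convert from UTC+4).
Divya in UTC: 13:15-14:10, 15:05-17:40 (add 5h to convert from UTC-5).
Dmitri in UTC: 11:45-11:55, 12:00-13:30, 13:40-16:55 (add 4h to convert from UTC-4).
Elena ∩ Luca: 12:30-14:10, 15:45-18:00.
Elena ∩ Luca ∩ Viktor: 12:40-13:55, 16:40-17:30.
Elena ∩ Luca ∩ Viktor ∩ Xiulan: 12:40-13:55, 16:40-16:55.
Elena ∩ Luca ∩ Viktor ∩ Xiulan ∩ Maria: 13:05-13:55, 16:40-16:55.
Elena ∩ Luca ∩ Viktor ∩ Xiulan ∩ Maria ∩ Divya: 13:15-13:55, 16:40-16:55.
Elena ∩ Luca ∩ Viktor ∩ Xiulan ∩ Maria ∩ Divya ∩ Dmitri: 13:15-13:30, 13:40-13:55, 16:40-16:55.
So the common availability across everyone is 13:15-13:30, 13:40-13:55, 16:40-16:55.
Summing the common windows: 15 + 15 + 15 = 45 minutes.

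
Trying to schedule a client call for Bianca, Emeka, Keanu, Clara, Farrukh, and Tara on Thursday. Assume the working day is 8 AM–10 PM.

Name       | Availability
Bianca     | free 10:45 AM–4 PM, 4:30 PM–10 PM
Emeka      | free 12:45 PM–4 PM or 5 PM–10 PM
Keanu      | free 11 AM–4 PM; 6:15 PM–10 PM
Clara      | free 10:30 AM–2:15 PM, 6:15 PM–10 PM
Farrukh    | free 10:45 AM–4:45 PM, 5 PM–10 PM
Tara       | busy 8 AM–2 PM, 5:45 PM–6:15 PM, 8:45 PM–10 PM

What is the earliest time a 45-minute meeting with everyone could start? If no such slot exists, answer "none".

Bianca free: 10:45-16:00, 16:30-22:00.
Emeka free: 12:45-16:00, 17:00-22:00.
Keanu free: 11:00-16:00, 18:15-22:00.
Clara free: 10:30-14:15, 18:15-22:00.
Farrukh free: 10:45-16:45, 17:00-22:00.
Tara free: 14:00-17:45, 18:15-20:45 (invert busy blocks within the working day).
Bianca ∩ Emeka: 12:45-16:00, 17:00-22:00.
Bianca ∩ Emeka ∩ Keanu: 12:45-16:00, 18:15-22:00.
Bianca ∩ Emeka ∩ Keanu ∩ Clara: 12:45-14:15, 18:15-22:00.
Bianca ∩ Emeka ∩ Keanu ∩ Clara ∩ Farrukh: 12:45-14:15, 18:15-22:00.
Bianca ∩ Emeka ∩ Keanu ∩ Clara ∩ Farrukh ∩ Tara: 14:00-14:15, 18:15-20:45.
The first common window of at least 45 minutes is 18:15-20:45, so the earliest start is 18:15.

18:15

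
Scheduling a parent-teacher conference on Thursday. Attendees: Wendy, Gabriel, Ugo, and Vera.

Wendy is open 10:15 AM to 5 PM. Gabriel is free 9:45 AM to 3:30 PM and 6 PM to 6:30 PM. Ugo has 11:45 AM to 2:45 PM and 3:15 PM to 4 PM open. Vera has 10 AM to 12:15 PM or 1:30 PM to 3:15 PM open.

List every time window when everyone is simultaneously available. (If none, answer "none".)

Wendy ∩ Gabriel: 10:15-15:30.
Wendy ∩ Gabriel ∩ Ugo: 11:45-14:45, 15:15-15:30.
Wendy ∩ Gabriel ∩ Ugo ∩ Vera: 11:45-12:15, 13:30-14:45.

11:45-12:15, 13:30-14:45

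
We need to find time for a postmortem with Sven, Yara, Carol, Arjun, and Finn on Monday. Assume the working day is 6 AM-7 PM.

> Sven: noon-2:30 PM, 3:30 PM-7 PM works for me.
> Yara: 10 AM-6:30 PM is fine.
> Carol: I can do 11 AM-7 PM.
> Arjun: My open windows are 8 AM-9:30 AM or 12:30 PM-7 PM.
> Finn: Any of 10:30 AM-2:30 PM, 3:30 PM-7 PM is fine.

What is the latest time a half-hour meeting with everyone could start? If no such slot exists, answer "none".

Sven ∩ Yara: 12:00-14:30, 15:30-18:30.
Sven ∩ Yara ∩ Carol: 12:00-14:30, 15:30-18:30.
Sven ∩ Yara ∩ Carol ∩ Arjun: 12:30-14:30, 15:30-18:30.
Sven ∩ Yara ∩ Carol ∩ Arjun ∩ Finn: 12:30-14:30, 15:30-18:30.
The last common window of at least 30 minutes is 15:30-18:30; a 30-minute meeting can start as late as 18:00 and still end by 18:30.

18:00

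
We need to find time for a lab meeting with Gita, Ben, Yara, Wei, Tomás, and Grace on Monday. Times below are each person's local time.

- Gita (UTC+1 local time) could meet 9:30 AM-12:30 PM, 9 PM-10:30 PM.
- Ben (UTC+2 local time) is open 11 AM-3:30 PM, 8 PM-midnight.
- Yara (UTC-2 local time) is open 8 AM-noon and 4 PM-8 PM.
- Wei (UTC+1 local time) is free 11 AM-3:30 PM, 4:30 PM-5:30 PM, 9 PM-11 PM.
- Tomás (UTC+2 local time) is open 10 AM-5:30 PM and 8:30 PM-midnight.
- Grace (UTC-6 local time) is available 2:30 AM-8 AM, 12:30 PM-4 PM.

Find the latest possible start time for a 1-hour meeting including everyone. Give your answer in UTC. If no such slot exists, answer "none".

20:30

Gita in UTC: 08:30-11:30, 20:00-21:30 (subtract 1h to convert from UTC+1).
Ben in UTC: 09:00-13:30, 18:00-22:00 (subtract 2h to convert from UTC+2).
Yara in UTC: 10:00-14:00, 18:00-22:00 (add 2h to convert from UTC-2).
Wei in UTC: 10:00-14:30, 15:30-16:30, 20:00-22:00 (subtract 1h to convert from UTC+1).
Tomás in UTC: 08:00-15:30, 18:30-22:00 (subtract 2h to convert from UTC+2).
Grace in UTC: 08:30-14:00, 18:30-22:00 (add 6h to convert from UTC-6).
Gita ∩ Ben: 09:00-11:30, 20:00-21:30.
Gita ∩ Ben ∩ Yara: 10:00-11:30, 20:00-21:30.
Gita ∩ Ben ∩ Yara ∩ Wei: 10:00-11:30, 20:00-21:30.
Gita ∩ Ben ∩ Yara ∩ Wei ∩ Tomás: 10:00-11:30, 20:00-21:30.
Gita ∩ Ben ∩ Yara ∩ Wei ∩ Tomás ∩ Grace: 10:00-11:30, 20:00-21:30.
The last common window of at least 60 minutes is 20:00-21:30; a 60-minute meeting can start as late as 20:30 and still end by 21:30.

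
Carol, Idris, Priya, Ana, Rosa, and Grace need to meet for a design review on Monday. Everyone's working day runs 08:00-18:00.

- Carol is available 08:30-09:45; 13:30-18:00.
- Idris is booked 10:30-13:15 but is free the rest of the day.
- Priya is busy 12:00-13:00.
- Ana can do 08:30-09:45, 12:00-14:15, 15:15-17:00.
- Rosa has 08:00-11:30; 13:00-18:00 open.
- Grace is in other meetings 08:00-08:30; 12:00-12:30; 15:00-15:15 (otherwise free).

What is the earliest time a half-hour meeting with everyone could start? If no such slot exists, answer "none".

08:30

Carol free: 08:30-09:45, 13:30-18:00.
Idris free: 08:00-10:30, 13:15-18:00 (invert busy blocks within the working day).
Priya free: 08:00-12:00, 13:00-18:00 (invert busy blocks within the working day).
Ana free: 08:30-09:45, 12:00-14:15, 15:15-17:00.
Rosa free: 08:00-11:30, 13:00-18:00.
Grace free: 08:30-12:00, 12:30-15:00, 15:15-18:00 (invert busy blocks within the working day).
Carol ∩ Idris: 08:30-09:45, 13:30-18:00.
Carol ∩ Idris ∩ Priya: 08:30-09:45, 13:30-18:00.
Carol ∩ Idris ∩ Priya ∩ Ana: 08:30-09:45, 13:30-14:15, 15:15-17:00.
Carol ∩ Idris ∩ Priya ∩ Ana ∩ Rosa: 08:30-09:45, 13:30-14:15, 15:15-17:00.
Carol ∩ Idris ∩ Priya ∩ Ana ∩ Rosa ∩ Grace: 08:30-09:45, 13:30-14:15, 15:15-17:00.
The first common window of at least 30 minutes is 08:30-09:45, so the earliest start is 08:30.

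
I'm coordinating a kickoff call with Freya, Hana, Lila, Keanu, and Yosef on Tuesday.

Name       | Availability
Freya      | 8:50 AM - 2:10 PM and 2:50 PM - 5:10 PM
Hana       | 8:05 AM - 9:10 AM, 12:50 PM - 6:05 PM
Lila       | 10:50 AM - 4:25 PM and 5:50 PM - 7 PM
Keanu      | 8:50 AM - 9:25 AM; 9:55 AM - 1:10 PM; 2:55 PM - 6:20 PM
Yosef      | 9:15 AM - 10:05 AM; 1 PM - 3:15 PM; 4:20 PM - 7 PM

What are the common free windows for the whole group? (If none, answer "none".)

Freya ∩ Hana: 08:50-09:10, 12:50-14:10, 14:50-17:10.
Freya ∩ Hana ∩ Lila: 12:50-14:10, 14:50-16:25.
Freya ∩ Hana ∩ Lila ∩ Keanu: 12:50-13:10, 14:55-16:25.
Freya ∩ Hana ∩ Lila ∩ Keanu ∩ Yosef: 13:00-13:10, 14:55-15:15, 16:20-16:25.

13:00-13:10, 14:55-15:15, 16:20-16:25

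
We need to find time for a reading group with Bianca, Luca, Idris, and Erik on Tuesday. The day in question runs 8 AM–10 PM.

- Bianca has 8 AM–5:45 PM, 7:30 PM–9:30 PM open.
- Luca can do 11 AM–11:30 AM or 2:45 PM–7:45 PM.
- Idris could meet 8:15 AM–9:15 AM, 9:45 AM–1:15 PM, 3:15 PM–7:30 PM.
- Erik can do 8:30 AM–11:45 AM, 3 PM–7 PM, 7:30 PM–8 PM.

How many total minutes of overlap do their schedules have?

180

Bianca ∩ Luca: 11:00-11:30, 14:45-17:45, 19:30-19:45.
Bianca ∩ Luca ∩ Idris: 11:00-11:30, 15:15-17:45.
Bianca ∩ Luca ∩ Idris ∩ Erik: 11:00-11:30, 15:15-17:45.
Those are the intersection windows.
Summing the common windows: 30 + 150 = 180 minutes.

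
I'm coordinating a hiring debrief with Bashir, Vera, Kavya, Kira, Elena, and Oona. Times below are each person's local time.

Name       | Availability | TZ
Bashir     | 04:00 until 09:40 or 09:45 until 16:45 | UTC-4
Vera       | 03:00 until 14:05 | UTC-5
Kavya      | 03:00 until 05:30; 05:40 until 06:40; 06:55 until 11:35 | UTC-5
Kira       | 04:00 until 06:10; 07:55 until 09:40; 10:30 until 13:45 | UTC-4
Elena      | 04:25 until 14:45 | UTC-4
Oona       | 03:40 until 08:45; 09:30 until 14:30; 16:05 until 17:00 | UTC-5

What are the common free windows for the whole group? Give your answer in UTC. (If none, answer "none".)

Bashir in UTC: 08:00-13:40, 13:45-20:45 (add 4h to convert from UTC-4).
Vera in UTC: 08:00-19:05 (add 5h to convert from UTC-5).
Kavya in UTC: 08:00-10:30, 10:40-11:40, 11:55-16:35 (add 5h to convert from UTC-5).
Kira in UTC: 08:00-10:10, 11:55-13:40, 14:30-17:45 (add 4h to convert from UTC-4).
Elena in UTC: 08:25-18:45 (add 4h to convert from UTC-4).
Oona in UTC: 08:40-13:45, 14:30-19:30, 21:05-22:00 (add 5h to convert from UTC-5).
Bashir ∩ Vera: 08:00-13:40, 13:45-19:05.
Bashir ∩ Vera ∩ Kavya: 08:00-10:30, 10:40-11:40, 11:55-13:40, 13:45-16:35.
Bashir ∩ Vera ∩ Kavya ∩ Kira: 08:00-10:10, 11:55-13:40, 14:30-16:35.
Bashir ∩ Vera ∩ Kavya ∩ Kira ∩ Elena: 08:25-10:10, 11:55-13:40, 14:30-16:35.
Bashir ∩ Vera ∩ Kavya ∩ Kira ∩ Elena ∩ Oona: 08:40-10:10, 11:55-13:40, 14:30-16:35.

08:40-10:10, 11:55-13:40, 14:30-16:35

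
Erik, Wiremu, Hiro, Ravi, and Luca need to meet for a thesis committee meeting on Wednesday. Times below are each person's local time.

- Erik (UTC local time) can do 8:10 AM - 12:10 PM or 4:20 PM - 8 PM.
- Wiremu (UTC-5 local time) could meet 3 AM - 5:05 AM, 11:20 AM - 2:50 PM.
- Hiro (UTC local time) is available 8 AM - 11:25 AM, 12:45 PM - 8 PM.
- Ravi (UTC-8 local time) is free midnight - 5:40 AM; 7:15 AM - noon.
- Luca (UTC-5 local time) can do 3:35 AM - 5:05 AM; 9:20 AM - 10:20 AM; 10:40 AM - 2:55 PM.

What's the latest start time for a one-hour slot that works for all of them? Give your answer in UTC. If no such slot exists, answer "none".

Erik in UTC: 08:10-12:10, 16:20-20:00.
Wiremu in UTC: 08:00-10:05, 16:20-19:50 (add 5h to convert from UTC-5).
Hiro in UTC: 08:00-11:25, 12:45-20:00.
Ravi in UTC: 08:00-13:40, 15:15-20:00 (add 8h to convert from UTC-8).
Luca in UTC: 08:35-10:05, 14:20-15:20, 15:40-19:55 (add 5h to convert from UTC-5).
Erik ∩ Wiremu: 08:10-10:05, 16:20-19:50.
Erik ∩ Wiremu ∩ Hiro: 08:10-10:05, 16:20-19:50.
Erik ∩ Wiremu ∩ Hiro ∩ Ravi: 08:10-10:05, 16:20-19:50.
Erik ∩ Wiremu ∩ Hiro ∩ Ravi ∩ Luca: 08:35-10:05, 16:20-19:50.
So the common availability across everyone is 08:35-10:05, 16:20-19:50.
The last common window of at least 60 minutes is 16:20-19:50; a 60-minute meeting can start as late as 18:50 and still end by 19:50.

18:50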